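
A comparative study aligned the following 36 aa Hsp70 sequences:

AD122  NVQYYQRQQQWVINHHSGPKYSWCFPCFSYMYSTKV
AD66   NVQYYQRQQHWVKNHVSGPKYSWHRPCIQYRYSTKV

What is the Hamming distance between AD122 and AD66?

8

Differing sites — 10:Q/H; 13:I/K; 16:H/V; 24:C/H; 25:F/R; 28:F/I; 29:S/Q; 31:M/R.
That gives 8 mismatches out of 36 aligned sites, so the Hamming distance is 8.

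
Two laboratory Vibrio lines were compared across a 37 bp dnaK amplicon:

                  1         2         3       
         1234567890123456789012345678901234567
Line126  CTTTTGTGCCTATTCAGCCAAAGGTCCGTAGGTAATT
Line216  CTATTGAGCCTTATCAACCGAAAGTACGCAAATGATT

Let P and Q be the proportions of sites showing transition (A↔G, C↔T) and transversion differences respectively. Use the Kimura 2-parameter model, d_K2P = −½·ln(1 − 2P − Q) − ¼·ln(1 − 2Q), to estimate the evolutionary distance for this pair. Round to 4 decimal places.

Mismatches occur at site 3 (T/A, transversion), site 7 (T/A, transversion), site 12 (A/T, transversion), site 13 (T/A, transversion), site 17 (G/A, transition), site 20 (A/G, transition), site 23 (G/A, transition), site 26 (C/A, transversion), site 29 (T/C, transition), site 31 (G/A, transition), site 32 (G/A, transition), site 34 (A/G, transition).
Of the 12 differences, 7 transitions and 5 transversions over 37 sites: P = 7/37 = 0.189189, Q = 5/37 = 0.135135.
d = −0.5·ln(0.486487) − 0.25·ln(0.729730) = −0.5·(-0.720545) − 0.25·(-0.315081) = 0.4390.

0.4390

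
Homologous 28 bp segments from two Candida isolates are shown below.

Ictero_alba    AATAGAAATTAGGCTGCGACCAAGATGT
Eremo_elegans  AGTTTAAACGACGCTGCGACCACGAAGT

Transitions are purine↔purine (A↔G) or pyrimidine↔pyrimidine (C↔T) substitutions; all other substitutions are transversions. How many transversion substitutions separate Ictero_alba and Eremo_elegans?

6

Mismatches occur at site 2 (A→G, transition), site 4 (A→T, transversion), site 5 (G→T, transversion), site 9 (T→C, transition), site 10 (T→G, transversion), site 12 (G→C, transversion), site 23 (A→C, transversion), site 26 (T→A, transversion).
Of the 8 differences, 2 transitions and 6 transversions, so the answer is 6.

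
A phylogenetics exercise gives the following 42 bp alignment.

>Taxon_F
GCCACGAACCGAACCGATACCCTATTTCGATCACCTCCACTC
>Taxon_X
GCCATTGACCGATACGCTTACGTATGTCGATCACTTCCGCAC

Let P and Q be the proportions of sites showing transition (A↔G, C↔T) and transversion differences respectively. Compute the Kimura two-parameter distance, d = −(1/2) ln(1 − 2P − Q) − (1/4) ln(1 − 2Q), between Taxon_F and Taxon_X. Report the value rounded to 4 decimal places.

0.3993

The sequences differ at positions 5 (C/T, transition), 6 (G/T, transversion), 7 (A/G, transition), 13 (A/T, transversion), 14 (C/A, transversion), 17 (A/C, transversion), 19 (A/T, transversion), 20 (C/A, transversion), 22 (C/G, transversion), 26 (T/G, transversion), 35 (C/T, transition), 39 (A/G, transition), 41 (T/A, transversion).
Of the 13 differences, 4 transitions and 9 transversions over 42 sites: P = 4/42 = 0.095238, Q = 9/42 = 0.214286.
d = −0.5·ln(0.595238) − 0.25·ln(0.571428) = −0.5·(-0.518794) − 0.25·(-0.559617) = 0.3993.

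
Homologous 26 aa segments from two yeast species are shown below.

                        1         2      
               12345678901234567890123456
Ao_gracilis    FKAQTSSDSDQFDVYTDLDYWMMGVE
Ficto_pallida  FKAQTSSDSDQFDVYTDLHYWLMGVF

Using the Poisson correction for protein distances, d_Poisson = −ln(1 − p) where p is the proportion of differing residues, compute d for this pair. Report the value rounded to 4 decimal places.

Mismatches occur at site 19 (D→H), site 22 (M→L), site 26 (E→F).
p = 3/26 = 0.115385.
d = −ln(1 − 0.115385) = −ln(0.884615) = 0.1226.

0.1226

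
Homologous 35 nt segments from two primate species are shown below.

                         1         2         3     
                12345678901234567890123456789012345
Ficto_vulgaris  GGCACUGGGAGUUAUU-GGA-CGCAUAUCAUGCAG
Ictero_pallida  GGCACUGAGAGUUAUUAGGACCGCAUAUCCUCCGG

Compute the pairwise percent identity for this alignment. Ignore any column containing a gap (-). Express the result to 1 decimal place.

Excluding the 2 gap columns leaves 33 comparable sites.
Differing sites — 8:G/A; 30:A/C; 32:G/C; 34:A/G.
29 of the 33 comparable sites match, so the percent identity is 29/33 × 100 = 87.9%.

87.9%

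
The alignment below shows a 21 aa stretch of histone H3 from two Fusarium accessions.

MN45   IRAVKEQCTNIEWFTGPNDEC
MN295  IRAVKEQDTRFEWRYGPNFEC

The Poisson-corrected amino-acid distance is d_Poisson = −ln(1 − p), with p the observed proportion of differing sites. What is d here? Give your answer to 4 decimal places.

Mismatches occur at site 8 (C→D), site 10 (N→R), site 11 (I→F), site 14 (F→R), site 15 (T→Y), site 19 (D→F).
p = 6/21 = 0.285714.
d = −ln(1 − 0.285714) = −ln(0.714286) = 0.3365.

0.3365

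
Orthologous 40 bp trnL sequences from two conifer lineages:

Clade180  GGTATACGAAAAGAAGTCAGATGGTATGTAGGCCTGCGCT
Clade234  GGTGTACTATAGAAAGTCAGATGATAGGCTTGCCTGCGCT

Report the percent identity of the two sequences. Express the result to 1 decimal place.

75.0%

Differing sites — 4:A/G; 8:G/T; 10:A/T; 12:A/G; 13:G/A; 24:G/A; 27:T/G; 29:T/C; 30:A/T; 31:G/T.
30 of the 40 sites match, so the percent identity is 30/40 × 100 = 75.0%.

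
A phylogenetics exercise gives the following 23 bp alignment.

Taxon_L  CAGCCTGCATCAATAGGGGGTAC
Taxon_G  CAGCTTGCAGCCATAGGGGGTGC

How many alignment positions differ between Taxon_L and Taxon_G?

Differing sites — 5:C/T; 10:T/G; 12:A/C; 22:A/G.
That gives 4 mismatches out of 23 aligned sites, so the Hamming distance is 4.

4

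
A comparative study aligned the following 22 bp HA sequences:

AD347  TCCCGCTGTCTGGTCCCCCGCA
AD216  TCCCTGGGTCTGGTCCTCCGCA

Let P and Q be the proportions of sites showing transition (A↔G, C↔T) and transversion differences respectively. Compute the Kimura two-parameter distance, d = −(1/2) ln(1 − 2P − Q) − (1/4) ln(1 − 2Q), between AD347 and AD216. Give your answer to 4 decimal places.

0.2085

Mismatches occur at site 5 (G→T, transversion), site 6 (C→G, transversion), site 7 (T→G, transversion), site 17 (C→T, transition).
Of the 4 differences, 1 transition and 3 transversions over 22 sites: P = 1/22 = 0.045455, Q = 3/22 = 0.136364.
d = −0.5·ln(0.772726) − 0.25·ln(0.727272) = −0.5·(-0.257831) − 0.25·(-0.318455) = 0.2085.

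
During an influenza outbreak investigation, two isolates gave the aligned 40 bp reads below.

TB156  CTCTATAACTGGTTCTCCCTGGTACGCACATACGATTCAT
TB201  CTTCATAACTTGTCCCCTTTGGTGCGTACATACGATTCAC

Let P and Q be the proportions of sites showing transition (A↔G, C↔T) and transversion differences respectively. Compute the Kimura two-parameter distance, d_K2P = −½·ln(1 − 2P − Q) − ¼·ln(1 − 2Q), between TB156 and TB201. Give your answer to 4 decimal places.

Mismatches occur at site 3 (C↔T, transition), site 4 (T↔C, transition), site 11 (G↔T, transversion), site 14 (T↔C, transition), site 16 (T↔C, transition), site 18 (C↔T, transition), site 19 (C↔T, transition), site 24 (A↔G, transition), site 27 (C↔T, transition), site 40 (T↔C, transition).
Of the 10 differences, 9 transitions and 1 transversion over 40 sites: P = 9/40 = 0.225000, Q = 1/40 = 0.025000.
d = −0.5·ln(0.525000) − 0.25·ln(0.950000) = −0.5·(-0.644357) − 0.25·(-0.051293) = 0.3350.

0.3350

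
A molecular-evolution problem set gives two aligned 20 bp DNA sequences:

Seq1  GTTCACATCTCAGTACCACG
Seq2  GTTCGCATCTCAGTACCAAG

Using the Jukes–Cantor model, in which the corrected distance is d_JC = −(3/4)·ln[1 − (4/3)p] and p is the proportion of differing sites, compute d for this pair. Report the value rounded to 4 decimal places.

0.1073

Mismatches occur at site 5 (A/G), site 19 (C/A).
p = 2/20 = 0.100000.
d = −0.75 · ln(1 − (4/3)·0.100000) = −0.75 · ln(0.866667) = −0.75 · (-0.143100) = 0.1073.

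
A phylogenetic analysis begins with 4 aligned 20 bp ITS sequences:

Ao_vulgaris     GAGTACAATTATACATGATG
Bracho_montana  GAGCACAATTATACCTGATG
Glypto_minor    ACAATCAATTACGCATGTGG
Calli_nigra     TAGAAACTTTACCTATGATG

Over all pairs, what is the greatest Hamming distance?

Pairwise Hamming distances:
  Ao_vulgaris vs Bracho_montana: 2
  Ao_vulgaris vs Glypto_minor: 9
  Ao_vulgaris vs Calli_nigra: 8
  Bracho_montana vs Glypto_minor: 10
  Bracho_montana vs Calli_nigra: 9
  Glypto_minor vs Calli_nigra: 11
The largest is 11, between Glypto_minor and Calli_nigra.

11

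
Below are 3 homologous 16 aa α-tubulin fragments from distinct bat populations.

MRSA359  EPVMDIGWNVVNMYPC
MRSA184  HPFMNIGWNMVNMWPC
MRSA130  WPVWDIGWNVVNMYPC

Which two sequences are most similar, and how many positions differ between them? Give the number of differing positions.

Pairwise Hamming distances:
  MRSA359 vs MRSA184: 5
  MRSA359 vs MRSA130: 2
  MRSA184 vs MRSA130: 6
The smallest is 2, between MRSA359 and MRSA130.

2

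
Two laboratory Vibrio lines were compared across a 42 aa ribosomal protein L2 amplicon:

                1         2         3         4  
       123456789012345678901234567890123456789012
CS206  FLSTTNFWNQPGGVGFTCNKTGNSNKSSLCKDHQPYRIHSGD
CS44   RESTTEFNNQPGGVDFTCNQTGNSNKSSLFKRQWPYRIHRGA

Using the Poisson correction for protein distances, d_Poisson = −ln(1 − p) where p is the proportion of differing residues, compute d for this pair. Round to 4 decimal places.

The sequences differ at positions 1 (F/R), 2 (L/E), 6 (N/E), 8 (W/N), 15 (G/D), 20 (K/Q), 30 (C/F), 32 (D/R), 33 (H/Q), 34 (Q/W), 40 (S/R), 42 (D/A).
p = 12/42 = 0.285714.
d = −ln(1 − 0.285714) = −ln(0.714286) = 0.3365.

0.3365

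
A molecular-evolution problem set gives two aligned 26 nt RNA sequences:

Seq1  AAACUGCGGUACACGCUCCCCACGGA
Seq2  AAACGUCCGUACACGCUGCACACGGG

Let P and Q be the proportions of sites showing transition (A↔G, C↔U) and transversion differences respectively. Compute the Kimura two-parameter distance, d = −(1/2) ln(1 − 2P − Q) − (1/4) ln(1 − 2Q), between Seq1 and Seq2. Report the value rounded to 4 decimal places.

0.2782

Mismatches occur at site 5 (U/G, transversion), site 6 (G/U, transversion), site 8 (G/C, transversion), site 18 (C/G, transversion), site 20 (C/A, transversion), site 26 (A/G, transition).
Of the 6 differences, 1 transition and 5 transversions over 26 sites: P = 1/26 = 0.038462, Q = 5/26 = 0.192308.
d = −0.5·ln(0.730768) − 0.25·ln(0.615384) = −0.5·(-0.313659) − 0.25·(-0.485509) = 0.2782.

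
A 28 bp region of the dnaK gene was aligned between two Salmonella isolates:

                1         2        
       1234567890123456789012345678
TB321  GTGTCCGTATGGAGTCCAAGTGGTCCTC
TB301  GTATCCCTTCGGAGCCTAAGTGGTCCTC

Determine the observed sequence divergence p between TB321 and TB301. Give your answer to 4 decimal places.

0.2143

Differing sites — 3:G/A; 7:G/C; 9:A/T; 10:T/C; 15:T/C; 17:C/T.
There are 6 differences over 28 sites, so p = 6/28 = 0.2143.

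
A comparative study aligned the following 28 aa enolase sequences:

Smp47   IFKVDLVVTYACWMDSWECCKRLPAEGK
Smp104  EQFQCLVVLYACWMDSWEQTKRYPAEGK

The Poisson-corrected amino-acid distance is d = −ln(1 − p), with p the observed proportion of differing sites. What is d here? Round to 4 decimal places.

Mismatches occur at site 1 (I/E), site 2 (F/Q), site 3 (K/F), site 4 (V/Q), site 5 (D/C), site 9 (T/L), site 19 (C/Q), site 20 (C/T), site 23 (L/Y).
p = 9/28 = 0.321429.
d = −ln(1 − 0.321429) = −ln(0.678571) = 0.3878.

0.3878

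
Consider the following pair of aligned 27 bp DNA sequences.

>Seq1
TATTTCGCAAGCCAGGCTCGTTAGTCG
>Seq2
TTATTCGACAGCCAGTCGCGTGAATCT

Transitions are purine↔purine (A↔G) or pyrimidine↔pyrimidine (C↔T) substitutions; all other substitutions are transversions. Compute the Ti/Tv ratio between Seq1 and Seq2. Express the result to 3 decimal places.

0.125

The sequences differ at positions 2 (A/T, transversion), 3 (T/A, transversion), 8 (C/A, transversion), 9 (A/C, transversion), 16 (G/T, transversion), 18 (T/G, transversion), 22 (T/G, transversion), 24 (G/A, transition), 27 (G/T, transversion).
Of the 9 differences, 1 transition and 8 transversions, so Ti/Tv = 1/8 = 0.125.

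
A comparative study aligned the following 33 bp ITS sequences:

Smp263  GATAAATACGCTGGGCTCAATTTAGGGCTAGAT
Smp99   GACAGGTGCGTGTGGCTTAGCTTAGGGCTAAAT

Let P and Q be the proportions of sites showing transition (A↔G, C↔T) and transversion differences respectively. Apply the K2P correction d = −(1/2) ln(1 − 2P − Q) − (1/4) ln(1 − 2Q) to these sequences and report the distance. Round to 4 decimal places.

0.4981

Mismatches occur at site 3 (T/C, transition), site 5 (A/G, transition), site 6 (A/G, transition), site 8 (A/G, transition), site 11 (C/T, transition), site 12 (T/G, transversion), site 13 (G/T, transversion), site 18 (C/T, transition), site 20 (A/G, transition), site 21 (T/C, transition), site 31 (G/A, transition).
Of the 11 differences, 9 transitions and 2 transversions over 33 sites: P = 9/33 = 0.272727, Q = 2/33 = 0.060606.
d = −0.5·ln(0.393940) − 0.25·ln(0.878788) = −0.5·(-0.931557) − 0.25·(-0.129212) = 0.4981.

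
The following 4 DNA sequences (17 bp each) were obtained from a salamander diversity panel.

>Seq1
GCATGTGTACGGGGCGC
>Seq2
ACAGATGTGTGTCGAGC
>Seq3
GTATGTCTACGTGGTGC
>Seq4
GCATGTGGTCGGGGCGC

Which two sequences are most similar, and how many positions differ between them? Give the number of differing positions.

Pairwise Hamming distances:
  Seq1 vs Seq2: 8
  Seq1 vs Seq3: 4
  Seq1 vs Seq4: 2
  Seq2 vs Seq3: 9
  Seq2 vs Seq4: 9
  Seq3 vs Seq4: 6
The smallest is 2, between Seq1 and Seq4.

2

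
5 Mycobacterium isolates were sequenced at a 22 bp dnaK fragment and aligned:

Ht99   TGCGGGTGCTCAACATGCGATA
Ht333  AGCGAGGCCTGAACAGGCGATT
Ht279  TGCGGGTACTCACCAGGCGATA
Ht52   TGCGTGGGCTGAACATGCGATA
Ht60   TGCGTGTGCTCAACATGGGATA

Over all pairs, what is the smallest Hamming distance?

Pairwise Hamming distances:
  Ht99 vs Ht333: 7
  Ht99 vs Ht279: 3
  Ht99 vs Ht52: 3
  Ht99 vs Ht60: 2
  Ht333 vs Ht279: 7
  Ht333 vs Ht52: 5
  Ht333 vs Ht60: 8
  Ht279 vs Ht52: 6
  Ht279 vs Ht60: 5
  Ht52 vs Ht60: 3
The smallest is 2, between Ht99 and Ht60.

2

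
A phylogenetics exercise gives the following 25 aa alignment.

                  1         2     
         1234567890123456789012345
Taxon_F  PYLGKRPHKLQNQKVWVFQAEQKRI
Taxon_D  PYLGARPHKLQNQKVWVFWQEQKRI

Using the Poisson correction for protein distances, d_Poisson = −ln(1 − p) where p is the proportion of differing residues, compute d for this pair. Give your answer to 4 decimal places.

0.1278

Mismatches occur at site 5 (K→A), site 19 (Q→W), site 20 (A→Q).
p = 3/25 = 0.120000.
d = −ln(1 − 0.120000) = −ln(0.880000) = 0.1278.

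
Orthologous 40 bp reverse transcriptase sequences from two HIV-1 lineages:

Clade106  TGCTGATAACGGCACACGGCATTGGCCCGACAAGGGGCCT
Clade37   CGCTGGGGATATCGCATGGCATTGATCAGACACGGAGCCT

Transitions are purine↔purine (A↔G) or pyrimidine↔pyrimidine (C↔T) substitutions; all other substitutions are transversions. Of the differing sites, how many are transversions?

Differing sites — 1:T/C (Ti); 6:A/G (Ti); 7:T/G (Tv); 8:A/G (Ti); 10:C/T (Ti); 11:G/A (Ti); 12:G/T (Tv); 14:A/G (Ti); 17:C/T (Ti); 25:G/A (Ti); 26:C/T (Ti); 28:C/A (Tv); 33:A/C (Tv); 36:G/A (Ti).
Of the 14 differences, 10 transitions and 4 transversions, so the answer is 4.

4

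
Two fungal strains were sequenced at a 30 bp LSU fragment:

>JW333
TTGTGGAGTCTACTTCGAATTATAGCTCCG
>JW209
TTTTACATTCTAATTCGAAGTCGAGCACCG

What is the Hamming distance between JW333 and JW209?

9

The sequences differ at positions 3 (G/T), 5 (G/A), 6 (G/C), 8 (G/T), 13 (C/A), 20 (T/G), 22 (A/C), 23 (T/G), 27 (T/A).
That gives 9 mismatches out of 30 aligned sites, so the Hamming distance is 9.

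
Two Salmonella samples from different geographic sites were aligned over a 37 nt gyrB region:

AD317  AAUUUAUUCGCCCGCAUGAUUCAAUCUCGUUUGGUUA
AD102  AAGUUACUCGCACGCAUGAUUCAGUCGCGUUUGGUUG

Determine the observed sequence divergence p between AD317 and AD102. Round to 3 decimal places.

Differing sites — 3:U/G; 7:U/C; 12:C/A; 24:A/G; 27:U/G; 37:A/G.
There are 6 differences over 37 sites, so p = 6/37 = 0.162.

0.162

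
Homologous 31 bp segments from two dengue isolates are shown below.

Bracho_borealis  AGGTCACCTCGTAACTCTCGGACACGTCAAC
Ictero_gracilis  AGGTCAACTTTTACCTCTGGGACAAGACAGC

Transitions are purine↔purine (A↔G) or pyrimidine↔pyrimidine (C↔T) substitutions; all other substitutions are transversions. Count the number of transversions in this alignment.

6

Differing sites — 7:C/A (Tv); 10:C/T (Ti); 11:G/T (Tv); 14:A/C (Tv); 19:C/G (Tv); 25:C/A (Tv); 27:T/A (Tv); 30:A/G (Ti).
Of the 8 differences, 2 transitions and 6 transversions, so the answer is 6.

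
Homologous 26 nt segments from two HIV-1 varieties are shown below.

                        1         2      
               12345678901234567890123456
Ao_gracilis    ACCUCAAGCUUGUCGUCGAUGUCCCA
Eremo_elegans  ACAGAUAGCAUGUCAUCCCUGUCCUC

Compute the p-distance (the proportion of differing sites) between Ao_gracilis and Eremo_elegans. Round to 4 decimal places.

0.3846

Mismatches occur at site 3 (C↔A), site 4 (U↔G), site 5 (C↔A), site 6 (A↔U), site 10 (U↔A), site 15 (G↔A), site 18 (G↔C), site 19 (A↔C), site 25 (C↔U), site 26 (A↔C).
There are 10 differences over 26 sites, so p = 10/26 = 0.3846.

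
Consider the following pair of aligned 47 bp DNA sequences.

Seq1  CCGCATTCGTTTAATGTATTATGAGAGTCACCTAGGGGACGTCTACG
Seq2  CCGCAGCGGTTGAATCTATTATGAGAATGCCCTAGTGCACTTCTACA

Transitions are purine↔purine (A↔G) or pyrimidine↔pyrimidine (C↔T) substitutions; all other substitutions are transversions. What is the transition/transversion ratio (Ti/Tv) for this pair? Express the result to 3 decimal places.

0.333

The sequences differ at positions 6 (T/G, transversion), 7 (T/C, transition), 8 (C/G, transversion), 12 (T/G, transversion), 16 (G/C, transversion), 27 (G/A, transition), 29 (C/G, transversion), 30 (A/C, transversion), 36 (G/T, transversion), 38 (G/C, transversion), 41 (G/T, transversion), 47 (G/A, transition).
Of the 12 differences, 3 transitions and 9 transversions, so Ti/Tv = 3/9 = 0.333.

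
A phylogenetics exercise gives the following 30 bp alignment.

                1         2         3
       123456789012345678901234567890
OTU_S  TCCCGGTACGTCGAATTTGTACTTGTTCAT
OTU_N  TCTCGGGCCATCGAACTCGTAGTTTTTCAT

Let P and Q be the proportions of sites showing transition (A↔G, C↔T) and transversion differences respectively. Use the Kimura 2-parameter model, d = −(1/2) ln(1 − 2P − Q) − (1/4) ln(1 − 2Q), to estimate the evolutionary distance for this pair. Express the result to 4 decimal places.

Mismatches occur at site 3 (C/T, transition), site 7 (T/G, transversion), site 8 (A/C, transversion), site 10 (G/A, transition), site 16 (T/C, transition), site 18 (T/C, transition), site 22 (C/G, transversion), site 25 (G/T, transversion).
Of the 8 differences, 4 transitions and 4 transversions over 30 sites: P = 4/30 = 0.133333, Q = 4/30 = 0.133333.
d = −0.5·ln(0.600001) − 0.25·ln(0.733334) = −0.5·(-0.510824) − 0.25·(-0.310154) = 0.3330.

0.3330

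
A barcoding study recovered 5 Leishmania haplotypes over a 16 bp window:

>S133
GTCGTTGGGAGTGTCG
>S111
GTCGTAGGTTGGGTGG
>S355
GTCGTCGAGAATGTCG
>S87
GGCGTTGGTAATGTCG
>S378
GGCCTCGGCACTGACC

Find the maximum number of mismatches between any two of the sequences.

10

Pairwise Hamming distances:
  S133 vs S111: 5
  S133 vs S355: 3
  S133 vs S87: 3
  S133 vs S378: 7
  S111 vs S355: 7
  S111 vs S87: 6
  S111 vs S378: 10
  S355 vs S87: 4
  S355 vs S378: 7
  S87 vs S378: 6
The largest is 10, between S111 and S378.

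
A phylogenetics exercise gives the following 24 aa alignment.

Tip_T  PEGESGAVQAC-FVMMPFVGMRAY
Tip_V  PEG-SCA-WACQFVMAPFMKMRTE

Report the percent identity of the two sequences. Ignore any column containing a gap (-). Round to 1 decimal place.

Excluding the 3 gap columns leaves 21 comparable sites.
The sequences differ at positions 6 (G/C), 9 (Q/W), 16 (M/A), 19 (V/M), 20 (G/K), 23 (A/T), 24 (Y/E).
14 of the 21 comparable sites match, so the percent identity is 14/21 × 100 = 66.7%.

66.7%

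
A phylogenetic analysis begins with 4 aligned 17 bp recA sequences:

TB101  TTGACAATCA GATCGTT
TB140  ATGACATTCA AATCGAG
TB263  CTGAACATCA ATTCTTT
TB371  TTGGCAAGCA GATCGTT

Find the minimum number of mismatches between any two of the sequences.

Pairwise Hamming distances:
  TB101 vs TB140: 5
  TB101 vs TB263: 6
  TB101 vs TB371: 2
  TB140 vs TB263: 8
  TB140 vs TB371: 7
  TB263 vs TB371: 8
The smallest is 2, between TB101 and TB371.

2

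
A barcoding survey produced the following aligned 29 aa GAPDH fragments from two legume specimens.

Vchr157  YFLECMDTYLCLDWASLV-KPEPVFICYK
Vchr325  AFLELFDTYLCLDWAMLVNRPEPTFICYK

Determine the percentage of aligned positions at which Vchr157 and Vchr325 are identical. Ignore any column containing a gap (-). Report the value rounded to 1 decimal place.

78.6%

Excluding the 1 gap column leaves 28 comparable sites.
Mismatches occur at site 1 (Y/A), site 5 (C/L), site 6 (M/F), site 16 (S/M), site 20 (K/R), site 24 (V/T).
22 of the 28 comparable sites match, so the percent identity is 22/28 × 100 = 78.6%.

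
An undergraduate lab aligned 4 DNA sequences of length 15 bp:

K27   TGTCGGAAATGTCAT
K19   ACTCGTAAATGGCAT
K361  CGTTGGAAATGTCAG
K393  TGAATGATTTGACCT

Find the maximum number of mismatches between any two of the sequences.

10

Pairwise Hamming distances:
  K27 vs K19: 4
  K27 vs K361: 3
  K27 vs K393: 7
  K19 vs K361: 6
  K19 vs K393: 10
  K361 vs K393: 9
The largest is 10, between K19 and K393.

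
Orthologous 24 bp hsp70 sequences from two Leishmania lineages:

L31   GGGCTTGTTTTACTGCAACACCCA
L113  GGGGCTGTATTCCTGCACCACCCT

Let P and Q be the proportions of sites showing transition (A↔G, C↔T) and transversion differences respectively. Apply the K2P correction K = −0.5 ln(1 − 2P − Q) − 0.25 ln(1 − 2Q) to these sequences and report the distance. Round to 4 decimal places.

The sequences differ at positions 4 (C/G, transversion), 5 (T/C, transition), 9 (T/A, transversion), 12 (A/C, transversion), 18 (A/C, transversion), 24 (A/T, transversion).
Of the 6 differences, 1 transition and 5 transversions over 24 sites: P = 1/24 = 0.041667, Q = 5/24 = 0.208333.
d = −0.5·ln(0.708333) − 0.25·ln(0.583334) = −0.5·(-0.344841) − 0.25·(-0.538995) = 0.3072.

0.3072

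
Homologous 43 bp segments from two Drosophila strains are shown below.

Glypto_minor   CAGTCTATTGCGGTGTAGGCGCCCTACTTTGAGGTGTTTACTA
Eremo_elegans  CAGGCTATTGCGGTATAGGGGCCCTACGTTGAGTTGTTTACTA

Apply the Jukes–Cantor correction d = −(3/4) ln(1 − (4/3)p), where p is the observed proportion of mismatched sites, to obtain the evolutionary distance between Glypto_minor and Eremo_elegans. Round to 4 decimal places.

0.1263

Mismatches occur at site 4 (T/G), site 15 (G/A), site 20 (C/G), site 28 (T/G), site 34 (G/T).
p = 5/43 = 0.116279.
d = −0.75 · ln(1 − (4/3)·0.116279) = −0.75 · ln(0.844961) = −0.75 · (-0.168465) = 0.1263.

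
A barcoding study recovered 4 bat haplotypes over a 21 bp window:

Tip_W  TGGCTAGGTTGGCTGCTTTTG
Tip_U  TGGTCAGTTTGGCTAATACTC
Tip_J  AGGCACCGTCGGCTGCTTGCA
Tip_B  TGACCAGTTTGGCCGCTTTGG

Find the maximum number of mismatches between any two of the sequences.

13

Pairwise Hamming distances:
  Tip_W vs Tip_U: 8
  Tip_W vs Tip_J: 8
  Tip_W vs Tip_B: 5
  Tip_U vs Tip_J: 13
  Tip_U vs Tip_B: 9
  Tip_J vs Tip_B: 11
The largest is 13, between Tip_U and Tip_J.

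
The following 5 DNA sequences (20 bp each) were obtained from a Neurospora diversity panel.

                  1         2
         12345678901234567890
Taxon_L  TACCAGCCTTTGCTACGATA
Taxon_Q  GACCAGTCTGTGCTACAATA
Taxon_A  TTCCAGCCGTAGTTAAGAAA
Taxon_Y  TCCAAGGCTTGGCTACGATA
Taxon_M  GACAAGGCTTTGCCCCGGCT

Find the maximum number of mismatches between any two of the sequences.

13

Pairwise Hamming distances:
  Taxon_L vs Taxon_Q: 4
  Taxon_L vs Taxon_A: 6
  Taxon_L vs Taxon_Y: 4
  Taxon_L vs Taxon_M: 8
  Taxon_Q vs Taxon_A: 10
  Taxon_Q vs Taxon_Y: 7
  Taxon_Q vs Taxon_M: 9
  Taxon_A vs Taxon_Y: 8
  Taxon_A vs Taxon_M: 13
  Taxon_Y vs Taxon_M: 8
The largest is 13, between Taxon_A and Taxon_M.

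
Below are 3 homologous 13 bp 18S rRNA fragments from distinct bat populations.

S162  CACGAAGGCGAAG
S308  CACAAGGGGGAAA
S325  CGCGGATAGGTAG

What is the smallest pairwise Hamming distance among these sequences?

4

Pairwise Hamming distances:
  S162 vs S308: 4
  S162 vs S325: 6
  S308 vs S325: 8
The smallest is 4, between S162 and S308.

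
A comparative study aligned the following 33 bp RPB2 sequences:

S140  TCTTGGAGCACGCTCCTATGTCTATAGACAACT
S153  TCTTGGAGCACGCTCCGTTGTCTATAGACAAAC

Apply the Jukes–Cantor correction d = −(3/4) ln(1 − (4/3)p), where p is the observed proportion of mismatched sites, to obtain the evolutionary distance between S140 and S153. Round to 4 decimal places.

0.1322

The sequences differ at positions 17 (T/G), 18 (A/T), 32 (C/A), 33 (T/C).
p = 4/33 = 0.121212.
d = −0.75 · ln(1 − (4/3)·0.121212) = −0.75 · ln(0.838384) = −0.75 · (-0.176279) = 0.1322.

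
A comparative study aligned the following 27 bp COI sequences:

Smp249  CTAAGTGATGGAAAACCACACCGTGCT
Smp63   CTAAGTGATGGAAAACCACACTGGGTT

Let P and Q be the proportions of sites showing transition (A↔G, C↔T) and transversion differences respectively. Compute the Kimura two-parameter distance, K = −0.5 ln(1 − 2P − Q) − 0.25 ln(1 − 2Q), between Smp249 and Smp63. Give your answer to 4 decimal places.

0.1216

The sequences differ at positions 22 (C/T, transition), 24 (T/G, transversion), 26 (C/T, transition).
Of the 3 differences, 2 transitions and 1 transversion over 27 sites: P = 2/27 = 0.074074, Q = 1/27 = 0.037037.
d = −0.5·ln(0.814815) − 0.25·ln(0.925926) = −0.5·(-0.204794) − 0.25·(-0.076961) = 0.1216.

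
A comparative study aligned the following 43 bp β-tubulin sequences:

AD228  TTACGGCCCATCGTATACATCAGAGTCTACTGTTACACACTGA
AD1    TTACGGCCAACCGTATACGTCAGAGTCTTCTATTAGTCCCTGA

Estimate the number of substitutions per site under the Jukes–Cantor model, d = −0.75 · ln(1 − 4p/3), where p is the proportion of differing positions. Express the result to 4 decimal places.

0.2138

Differing sites — 9:C/A; 11:T/C; 19:A/G; 29:A/T; 32:G/A; 36:C/G; 37:A/T; 39:A/C.
p = 8/43 = 0.186047.
d = −0.75 · ln(1 − (4/3)·0.186047) = −0.75 · ln(0.751937) = −0.75 · (-0.285103) = 0.2138.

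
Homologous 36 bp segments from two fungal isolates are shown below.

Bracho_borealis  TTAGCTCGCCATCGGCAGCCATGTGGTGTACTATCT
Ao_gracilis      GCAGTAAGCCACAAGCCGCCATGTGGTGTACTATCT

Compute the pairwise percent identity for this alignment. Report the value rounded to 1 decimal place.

Differing sites — 1:T/G; 2:T/C; 5:C/T; 6:T/A; 7:C/A; 12:T/C; 13:C/A; 14:G/A; 17:A/C.
27 of the 36 sites match, so the percent identity is 27/36 × 100 = 75.0%.

75.0%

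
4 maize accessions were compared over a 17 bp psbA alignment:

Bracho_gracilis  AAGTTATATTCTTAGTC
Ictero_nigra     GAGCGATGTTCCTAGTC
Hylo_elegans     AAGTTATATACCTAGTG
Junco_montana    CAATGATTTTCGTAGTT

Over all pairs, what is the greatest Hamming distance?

7

Pairwise Hamming distances:
  Bracho_gracilis vs Ictero_nigra: 5
  Bracho_gracilis vs Hylo_elegans: 3
  Bracho_gracilis vs Junco_montana: 6
  Ictero_nigra vs Hylo_elegans: 6
  Ictero_nigra vs Junco_montana: 6
  Hylo_elegans vs Junco_montana: 7
The largest is 7, between Hylo_elegans and Junco_montana.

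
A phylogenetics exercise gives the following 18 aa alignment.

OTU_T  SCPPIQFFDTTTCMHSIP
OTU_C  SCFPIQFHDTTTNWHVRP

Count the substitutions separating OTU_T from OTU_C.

6

The sequences differ at positions 3 (P/F), 8 (F/H), 13 (C/N), 14 (M/W), 16 (S/V), 17 (I/R).
That gives 6 mismatches out of 18 aligned sites, so the Hamming distance is 6.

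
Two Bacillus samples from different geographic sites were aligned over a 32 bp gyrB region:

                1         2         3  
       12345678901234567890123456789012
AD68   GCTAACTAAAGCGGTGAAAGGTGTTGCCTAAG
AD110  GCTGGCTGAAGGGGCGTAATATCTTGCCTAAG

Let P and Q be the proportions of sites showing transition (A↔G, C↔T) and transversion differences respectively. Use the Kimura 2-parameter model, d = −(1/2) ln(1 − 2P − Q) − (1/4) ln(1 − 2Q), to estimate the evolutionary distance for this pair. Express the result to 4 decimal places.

The sequences differ at positions 4 (A/G, transition), 5 (A/G, transition), 8 (A/G, transition), 12 (C/G, transversion), 15 (T/C, transition), 17 (A/T, transversion), 20 (G/T, transversion), 21 (G/A, transition), 23 (G/C, transversion).
Of the 9 differences, 5 transitions and 4 transversions over 32 sites: P = 5/32 = 0.156250, Q = 4/32 = 0.125000.
d = −0.5·ln(0.562500) − 0.25·ln(0.750000) = −0.5·(-0.575364) − 0.25·(-0.287682) = 0.3596.

0.3596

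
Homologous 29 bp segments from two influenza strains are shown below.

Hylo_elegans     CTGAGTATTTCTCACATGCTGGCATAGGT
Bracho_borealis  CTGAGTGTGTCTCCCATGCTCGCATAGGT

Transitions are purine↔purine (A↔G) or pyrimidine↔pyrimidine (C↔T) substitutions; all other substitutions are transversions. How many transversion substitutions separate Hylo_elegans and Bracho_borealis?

3

The sequences differ at positions 7 (A/G, transition), 9 (T/G, transversion), 14 (A/C, transversion), 21 (G/C, transversion).
Of the 4 differences, 1 transition and 3 transversions, so the answer is 3.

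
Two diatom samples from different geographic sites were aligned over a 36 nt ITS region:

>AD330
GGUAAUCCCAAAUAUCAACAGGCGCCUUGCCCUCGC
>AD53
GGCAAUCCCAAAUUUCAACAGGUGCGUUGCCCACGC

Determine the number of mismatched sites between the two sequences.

5

The sequences differ at positions 3 (U/C), 14 (A/U), 23 (C/U), 26 (C/G), 33 (U/A).
That gives 5 mismatches out of 36 aligned sites, so the Hamming distance is 5.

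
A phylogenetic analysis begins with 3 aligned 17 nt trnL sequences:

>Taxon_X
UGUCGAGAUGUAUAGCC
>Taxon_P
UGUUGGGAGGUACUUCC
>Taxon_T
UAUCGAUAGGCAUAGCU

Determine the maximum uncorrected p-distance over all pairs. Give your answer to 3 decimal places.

Pairwise Hamming distances:
  Taxon_X vs Taxon_P: 6
  Taxon_X vs Taxon_T: 5
  Taxon_P vs Taxon_T: 9
The largest is 9 mismatches, between Taxon_P and Taxon_T; p = 9/17 = 0.529.

0.529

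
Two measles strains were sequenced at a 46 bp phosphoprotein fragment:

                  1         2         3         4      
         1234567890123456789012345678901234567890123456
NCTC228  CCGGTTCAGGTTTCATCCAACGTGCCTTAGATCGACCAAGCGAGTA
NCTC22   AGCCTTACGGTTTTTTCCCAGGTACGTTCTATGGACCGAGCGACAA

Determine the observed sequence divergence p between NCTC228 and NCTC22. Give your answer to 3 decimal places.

Differing sites — 1:C/A; 2:C/G; 3:G/C; 4:G/C; 7:C/A; 8:A/C; 14:C/T; 15:A/T; 19:A/C; 21:C/G; 24:G/A; 26:C/G; 29:A/C; 30:G/T; 33:C/G; 38:A/G; 44:G/C; 45:T/A.
There are 18 differences over 46 sites, so p = 18/46 = 0.391.

0.391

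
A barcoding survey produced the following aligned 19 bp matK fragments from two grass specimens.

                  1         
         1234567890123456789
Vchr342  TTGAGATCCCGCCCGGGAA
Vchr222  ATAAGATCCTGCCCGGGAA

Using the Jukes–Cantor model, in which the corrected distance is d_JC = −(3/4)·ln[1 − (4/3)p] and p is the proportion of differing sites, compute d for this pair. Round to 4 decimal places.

0.1773

Mismatches occur at site 1 (T↔A), site 3 (G↔A), site 10 (C↔T).
p = 3/19 = 0.157895.
d = −0.75 · ln(1 − (4/3)·0.157895) = −0.75 · ln(0.789473) = −0.75 · (-0.236390) = 0.1773.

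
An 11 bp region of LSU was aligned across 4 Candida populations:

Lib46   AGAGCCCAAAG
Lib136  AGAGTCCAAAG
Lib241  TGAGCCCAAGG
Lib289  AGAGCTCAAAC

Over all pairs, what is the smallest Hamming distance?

1

Pairwise Hamming distances:
  Lib46 vs Lib136: 1
  Lib46 vs Lib241: 2
  Lib46 vs Lib289: 2
  Lib136 vs Lib241: 3
  Lib136 vs Lib289: 3
  Lib241 vs Lib289: 4
The smallest is 1, between Lib46 and Lib136.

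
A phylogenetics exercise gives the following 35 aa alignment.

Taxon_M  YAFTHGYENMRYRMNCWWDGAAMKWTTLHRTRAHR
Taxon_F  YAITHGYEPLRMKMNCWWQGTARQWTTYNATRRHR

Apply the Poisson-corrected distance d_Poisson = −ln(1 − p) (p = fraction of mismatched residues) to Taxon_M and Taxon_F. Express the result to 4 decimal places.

The sequences differ at positions 3 (F/I), 9 (N/P), 10 (M/L), 12 (Y/M), 13 (R/K), 19 (D/Q), 21 (A/T), 23 (M/R), 24 (K/Q), 28 (L/Y), 29 (H/N), 30 (R/A), 33 (A/R).
p = 13/35 = 0.371429.
d = −ln(1 − 0.371429) = −ln(0.628571) = 0.4643.

0.4643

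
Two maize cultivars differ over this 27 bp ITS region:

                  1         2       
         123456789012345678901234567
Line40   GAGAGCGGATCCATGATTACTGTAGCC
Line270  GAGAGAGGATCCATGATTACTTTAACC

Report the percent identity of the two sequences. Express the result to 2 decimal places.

88.89%

The sequences differ at positions 6 (C/A), 22 (G/T), 25 (G/A).
24 of the 27 sites match, so the percent identity is 24/27 × 100 = 88.89%.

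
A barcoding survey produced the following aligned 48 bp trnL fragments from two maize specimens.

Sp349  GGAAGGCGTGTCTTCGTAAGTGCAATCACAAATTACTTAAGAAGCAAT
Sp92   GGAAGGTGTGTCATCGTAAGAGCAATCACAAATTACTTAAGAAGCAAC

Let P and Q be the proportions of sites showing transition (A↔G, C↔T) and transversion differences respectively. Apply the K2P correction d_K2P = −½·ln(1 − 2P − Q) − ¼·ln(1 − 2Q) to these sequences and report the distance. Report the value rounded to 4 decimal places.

0.0885

Mismatches occur at site 7 (C↔T, transition), site 13 (T↔A, transversion), site 21 (T↔A, transversion), site 48 (T↔C, transition).
Of the 4 differences, 2 transitions and 2 transversions over 48 sites: P = 2/48 = 0.041667, Q = 2/48 = 0.041667.
d = −0.5·ln(0.874999) − 0.25·ln(0.916666) = −0.5·(-0.133533) − 0.25·(-0.087012) = 0.0885.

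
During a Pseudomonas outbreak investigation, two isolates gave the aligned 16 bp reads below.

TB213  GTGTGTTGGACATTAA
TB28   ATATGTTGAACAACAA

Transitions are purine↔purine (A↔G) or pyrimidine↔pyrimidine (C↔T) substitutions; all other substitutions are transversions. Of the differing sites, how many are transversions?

1

The sequences differ at positions 1 (G/A, transition), 3 (G/A, transition), 9 (G/A, transition), 13 (T/A, transversion), 14 (T/C, transition).
Of the 5 differences, 4 transitions and 1 transversion, so the answer is 1.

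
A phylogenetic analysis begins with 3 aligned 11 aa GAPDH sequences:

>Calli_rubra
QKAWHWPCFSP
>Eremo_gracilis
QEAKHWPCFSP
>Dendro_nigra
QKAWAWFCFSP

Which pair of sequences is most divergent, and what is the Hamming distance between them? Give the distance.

4

Pairwise Hamming distances:
  Calli_rubra vs Eremo_gracilis: 2
  Calli_rubra vs Dendro_nigra: 2
  Eremo_gracilis vs Dendro_nigra: 4
The largest is 4, between Eremo_gracilis and Dendro_nigra.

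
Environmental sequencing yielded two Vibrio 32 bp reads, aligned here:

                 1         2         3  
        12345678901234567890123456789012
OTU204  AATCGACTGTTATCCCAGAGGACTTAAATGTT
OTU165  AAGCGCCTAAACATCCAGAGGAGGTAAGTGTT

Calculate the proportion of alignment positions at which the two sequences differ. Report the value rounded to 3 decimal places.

The sequences differ at positions 3 (T/G), 6 (A/C), 9 (G/A), 10 (T/A), 11 (T/A), 12 (A/C), 13 (T/A), 14 (C/T), 23 (C/G), 24 (T/G), 28 (A/G).
There are 11 differences over 32 sites, so p = 11/32 = 0.344.

0.344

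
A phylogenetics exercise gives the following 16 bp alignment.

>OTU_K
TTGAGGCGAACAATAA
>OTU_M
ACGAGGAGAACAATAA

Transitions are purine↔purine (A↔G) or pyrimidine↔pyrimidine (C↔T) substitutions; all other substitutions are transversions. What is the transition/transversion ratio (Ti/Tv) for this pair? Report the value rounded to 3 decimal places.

0.500

Differing sites — 1:T/A (Tv); 2:T/C (Ti); 7:C/A (Tv).
Of the 3 differences, 1 transition and 2 transversions, so Ti/Tv = 1/2 = 0.500.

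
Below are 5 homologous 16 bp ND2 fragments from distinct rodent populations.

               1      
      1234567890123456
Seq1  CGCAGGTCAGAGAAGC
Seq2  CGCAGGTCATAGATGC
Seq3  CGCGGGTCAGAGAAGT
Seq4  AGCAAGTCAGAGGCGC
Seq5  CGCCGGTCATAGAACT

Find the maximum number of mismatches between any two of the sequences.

Pairwise Hamming distances:
  Seq1 vs Seq2: 2
  Seq1 vs Seq3: 2
  Seq1 vs Seq4: 4
  Seq1 vs Seq5: 4
  Seq2 vs Seq3: 4
  Seq2 vs Seq4: 5
  Seq2 vs Seq5: 4
  Seq3 vs Seq4: 6
  Seq3 vs Seq5: 3
  Seq4 vs Seq5: 8
The largest is 8, between Seq4 and Seq5.

8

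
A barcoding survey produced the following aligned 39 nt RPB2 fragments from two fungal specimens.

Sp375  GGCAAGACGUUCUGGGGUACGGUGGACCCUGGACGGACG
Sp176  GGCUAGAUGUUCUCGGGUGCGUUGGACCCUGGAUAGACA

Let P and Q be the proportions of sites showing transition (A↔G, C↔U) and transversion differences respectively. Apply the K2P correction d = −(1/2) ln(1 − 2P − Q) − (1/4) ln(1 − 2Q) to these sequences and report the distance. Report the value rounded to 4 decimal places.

0.2445

Differing sites — 4:A/U (Tv); 8:C/U (Ti); 14:G/C (Tv); 19:A/G (Ti); 22:G/U (Tv); 34:C/U (Ti); 35:G/A (Ti); 39:G/A (Ti).
Of the 8 differences, 5 transitions and 3 transversions over 39 sites: P = 5/39 = 0.128205, Q = 3/39 = 0.076923.
d = −0.5·ln(0.666667) − 0.25·ln(0.846154) = −0.5·(-0.405465) − 0.25·(-0.167054) = 0.2445.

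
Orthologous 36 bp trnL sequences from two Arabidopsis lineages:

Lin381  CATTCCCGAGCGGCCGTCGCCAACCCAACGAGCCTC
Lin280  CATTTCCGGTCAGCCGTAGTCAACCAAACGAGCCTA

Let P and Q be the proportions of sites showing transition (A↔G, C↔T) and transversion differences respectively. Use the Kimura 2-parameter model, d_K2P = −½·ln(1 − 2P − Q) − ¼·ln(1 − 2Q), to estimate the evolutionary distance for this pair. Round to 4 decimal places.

0.2656

Mismatches occur at site 5 (C→T, transition), site 9 (A→G, transition), site 10 (G→T, transversion), site 12 (G→A, transition), site 18 (C→A, transversion), site 20 (C→T, transition), site 26 (C→A, transversion), site 36 (C→A, transversion).
Of the 8 differences, 4 transitions and 4 transversions over 36 sites: P = 4/36 = 0.111111, Q = 4/36 = 0.111111.
d = −0.5·ln(0.666667) − 0.25·ln(0.777778) = −0.5·(-0.405465) − 0.25·(-0.251314) = 0.2656.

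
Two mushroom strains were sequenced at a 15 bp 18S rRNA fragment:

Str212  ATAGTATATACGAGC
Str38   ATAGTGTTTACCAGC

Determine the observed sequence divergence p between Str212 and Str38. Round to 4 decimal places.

0.2000

The sequences differ at positions 6 (A/G), 8 (A/T), 12 (G/C).
There are 3 differences over 15 sites, so p = 3/15 = 0.2000.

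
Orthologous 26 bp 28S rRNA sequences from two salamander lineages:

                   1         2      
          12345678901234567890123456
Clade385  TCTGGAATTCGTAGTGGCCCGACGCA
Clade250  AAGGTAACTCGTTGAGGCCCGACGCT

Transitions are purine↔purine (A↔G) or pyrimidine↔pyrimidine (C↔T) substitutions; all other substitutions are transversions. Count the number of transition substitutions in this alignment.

Differing sites — 1:T/A (Tv); 2:C/A (Tv); 3:T/G (Tv); 5:G/T (Tv); 8:T/C (Ti); 13:A/T (Tv); 15:T/A (Tv); 26:A/T (Tv).
Of the 8 differences, 1 transition and 7 transversions, so the answer is 1.

1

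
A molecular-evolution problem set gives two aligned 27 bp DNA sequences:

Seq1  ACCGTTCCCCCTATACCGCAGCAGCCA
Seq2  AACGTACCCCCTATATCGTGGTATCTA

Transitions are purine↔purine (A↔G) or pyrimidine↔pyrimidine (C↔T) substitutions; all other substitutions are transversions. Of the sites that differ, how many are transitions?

Mismatches occur at site 2 (C→A, transversion), site 6 (T→A, transversion), site 16 (C→T, transition), site 19 (C→T, transition), site 20 (A→G, transition), site 22 (C→T, transition), site 24 (G→T, transversion), site 26 (C→T, transition).
Of the 8 differences, 5 transitions and 3 transversions, so the answer is 5.

5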